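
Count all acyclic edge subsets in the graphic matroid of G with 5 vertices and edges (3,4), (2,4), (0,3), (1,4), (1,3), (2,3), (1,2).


An independent set in a graphic matroid is an acyclic edge subset.
G has 5 vertices and 7 edges.
Enumerate all 2^7 = 128 subsets, checking for acyclicity.
Total independent sets = 76.

76


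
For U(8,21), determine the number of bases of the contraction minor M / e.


Contracting e from U(8,21) gives U(7,20).
Bases of U(7,20) = (20 choose 7) = 77520.

77520


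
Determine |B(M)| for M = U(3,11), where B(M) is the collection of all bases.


Bases of U(3,11) are all 3-element subsets of the 11-element ground set.
Number of bases = C(11,3).
(11 choose 3) = 165.

165


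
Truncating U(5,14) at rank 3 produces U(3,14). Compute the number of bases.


Truncating U(5,14) to rank 3 gives U(3,14).
Bases of U(3,14) are all 3-element subsets of 14 elements.
Number of bases = C(14,3) = (14 * 13 * 12) / (1 * 2 * 3) = 364.

364


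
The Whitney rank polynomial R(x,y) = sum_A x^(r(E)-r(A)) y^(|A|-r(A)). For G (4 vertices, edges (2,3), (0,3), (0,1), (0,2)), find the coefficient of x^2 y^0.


R(x,y) = sum over A in 2^E of x^(r(E)-r(A)) * y^(|A|-r(A)).
G has 4 vertices, 4 edges. r(E) = 3.
Enumerate all 2^4 = 16 subsets.
Count subsets with r(E)-r(A)=2 and |A|-r(A)=0: 4.

4


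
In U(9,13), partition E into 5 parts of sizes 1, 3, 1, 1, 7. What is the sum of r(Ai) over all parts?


r(Ai) = min(|Ai|, 9) for each part.
Sum = min(1,9) + min(3,9) + min(1,9) + min(1,9) + min(7,9)
    = 1 + 3 + 1 + 1 + 7
    = 13.

13


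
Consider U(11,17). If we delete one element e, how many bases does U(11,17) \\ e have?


Deleting e from U(11,17) gives U(11,16) since n > r.
Bases of U(11,16) = C(16,11) = 16! / (11! * 5!) = 4368.

4368


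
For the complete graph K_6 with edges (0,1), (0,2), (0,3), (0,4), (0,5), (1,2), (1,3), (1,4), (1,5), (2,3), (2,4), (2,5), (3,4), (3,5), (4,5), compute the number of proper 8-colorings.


P(K_6, k) = k(k-1)(k-2)...(k-5).
P(8) = (8) * (7) * (6) * (5) * (4) * (3) = 20160.

20160


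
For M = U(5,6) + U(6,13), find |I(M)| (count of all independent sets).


For a direct sum, |I(M1+M2)| = |I(M1)| * |I(M2)|.
|I(U(5,6))| = sum C(6,k) for k=0..5 = 63.
|I(U(6,13))| = sum C(13,k) for k=0..6 = 4096.
Total = 63 * 4096 = 258048.

258048


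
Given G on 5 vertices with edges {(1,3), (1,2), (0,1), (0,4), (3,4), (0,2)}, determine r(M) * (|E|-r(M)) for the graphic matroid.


r(M) = |V| - c = 5 - 1 = 4.
nullity = |E| - r(M) = 6 - 4 = 2.
Product = 4 * 2 = 8.

8


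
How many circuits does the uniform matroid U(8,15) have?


In U(8,15), circuits are the (9)-element subsets.
Any set of 9 elements is dependent, and removing any one element gives
an independent set of size 8, so it is a minimal dependent set.
Number of circuits = (15 choose 9) = 5005.

5005


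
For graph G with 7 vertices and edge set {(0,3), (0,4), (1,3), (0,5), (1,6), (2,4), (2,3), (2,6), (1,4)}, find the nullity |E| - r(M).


Cycle rank (nullity) = |E| - r(M) = |E| - (|V| - c).
|E| = 9, |V| = 7, c = 1.
Nullity = 9 - (7 - 1) = 9 - 6 = 3.

3


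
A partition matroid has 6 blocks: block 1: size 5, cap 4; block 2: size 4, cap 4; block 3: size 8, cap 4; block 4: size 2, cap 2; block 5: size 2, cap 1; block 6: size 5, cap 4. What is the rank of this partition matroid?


Rank of a partition matroid = sum of min(|Si|, ci) for each block.
= min(5,4) + min(4,4) + min(8,4) + min(2,2) + min(2,1) + min(5,4)
= 4 + 4 + 4 + 2 + 1 + 4
= 19.

19


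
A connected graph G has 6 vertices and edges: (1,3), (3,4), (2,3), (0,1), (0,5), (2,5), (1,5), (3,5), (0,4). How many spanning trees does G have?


By Kirchhoff's matrix tree theorem, the number of spanning trees equals
the determinant of any cofactor of the Laplacian matrix L.
G has 6 vertices and 9 edges.
Computing the (5 x 5) cofactor determinant gives 61.

61


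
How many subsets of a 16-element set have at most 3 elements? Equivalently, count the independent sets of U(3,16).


Independent sets of U(3,16) are all subsets of size <= 3.
Count = (16 choose 0) + (16 choose 1) + (16 choose 2) + (16 choose 3)
     = 1 + 16 + 120 + 560
     = 697.

697


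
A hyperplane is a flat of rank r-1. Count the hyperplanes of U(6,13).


Hyperplanes of U(6,13) are flats of rank 5.
In a uniform matroid, these are exactly the (5)-element subsets.
Count = C(13,5) = 1287.

1287


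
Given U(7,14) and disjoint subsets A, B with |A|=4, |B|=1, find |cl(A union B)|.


|A union B| = 4 + 1 = 5 (disjoint).
In U(7,14), cl(S) = S if |S| < 7, else cl(S) = E.
Since 5 < 7, cl(A union B) = A union B.
|cl(A union B)| = 5.

5


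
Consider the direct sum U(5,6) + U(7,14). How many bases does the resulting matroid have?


Bases of a direct sum M1 + M2: |B| = |B(M1)| * |B(M2)|.
|B(U(5,6))| = C(6,5) = 6.
|B(U(7,14))| = C(14,7) = 3432.
Total bases = 6 * 3432 = 20592.

20592


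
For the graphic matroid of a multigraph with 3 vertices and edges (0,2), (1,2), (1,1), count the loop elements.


In a graphic matroid, a loop is a self-loop edge (u,u) with rank 0.
Examining all 3 edges for self-loops...
Self-loops found: (1,1)
Number of loops = 1.

1


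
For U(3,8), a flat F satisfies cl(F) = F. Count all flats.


Flats of U(3,8): every subset of size < 3 is a flat, plus E itself.
Count = C(8,0) + C(8,1) + C(8,2) + 1
     = 1 + 8 + 28 + 1
     = 38.

38


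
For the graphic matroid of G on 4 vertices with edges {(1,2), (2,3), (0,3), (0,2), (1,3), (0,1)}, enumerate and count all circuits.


A circuit in a graphic matroid = edge set of a simple cycle.
G has 4 vertices and 6 edges.
Enumerating all minimal edge subsets forming cycles...
Total circuits found: 7.

7


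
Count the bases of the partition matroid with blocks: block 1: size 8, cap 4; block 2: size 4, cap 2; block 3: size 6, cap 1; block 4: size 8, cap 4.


A basis picks exactly ci elements from block i.
Number of bases = product of C(|Si|, ci).
= C(8,4) * C(4,2) * C(6,1) * C(8,4)
= 70 * 6 * 6 * 70
= 176400.

176400


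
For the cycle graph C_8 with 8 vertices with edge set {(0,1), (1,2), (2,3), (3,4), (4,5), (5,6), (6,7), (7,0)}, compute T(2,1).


T(C_8; x,y) = x + x^2 + ... + x^(7) + y.
T(2,1) = 2^1 + 2^2 + 2^3 + 2^4 + 2^5 + 2^6 + 2^7 + 1
= 2 + 4 + 8 + 16 + 32 + 64 + 128 + 1
= 255.

255


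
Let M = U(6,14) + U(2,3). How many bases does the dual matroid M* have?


(M1+M2)* = M1* + M2*.
M1* = U(8,14), bases: C(14,8) = 3003.
M2* = U(1,3), bases: C(3,1) = 3.
|B(M*)| = 3003 * 3 = 9009.

9009


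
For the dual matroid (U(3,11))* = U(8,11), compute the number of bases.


The dual of U(r,n) is U(n-r, n) = U(8,11).
Bases of U(8,11) are all (8)-element subsets.
|B(M*)| = C(11,8) = 11! / (8! * 3!) = 165.

165


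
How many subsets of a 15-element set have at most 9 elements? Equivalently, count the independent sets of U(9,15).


Independent sets of U(9,15) are all subsets of size <= 9.
Count = (15 choose 0) + (15 choose 1) + (15 choose 2) + (15 choose 3) + (15 choose 4) + (15 choose 5) + (15 choose 6) + (15 choose 7) + (15 choose 8) + (15 choose 9)
     = 1 + 15 + 105 + 455 + 1365 + 3003 + 5005 + 6435 + 6435 + 5005
     = 27824.

27824


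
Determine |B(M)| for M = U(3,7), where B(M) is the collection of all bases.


Bases of U(3,7) are all 3-element subsets of the 7-element ground set.
Number of bases = C(7,3).
C(7,3) = 7! / (3! * 4!) = 35.

35


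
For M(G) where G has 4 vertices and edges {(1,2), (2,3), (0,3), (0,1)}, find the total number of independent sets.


An independent set in a graphic matroid is an acyclic edge subset.
G has 4 vertices and 4 edges.
Enumerate all 2^4 = 16 subsets, checking for acyclicity.
Total independent sets = 15.

15


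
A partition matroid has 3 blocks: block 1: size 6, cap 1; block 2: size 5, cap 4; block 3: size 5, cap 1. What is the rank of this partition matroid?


Rank of a partition matroid = sum of min(|Si|, ci) for each block.
= min(6,1) + min(5,4) + min(5,1)
= 1 + 4 + 1
= 6.

6


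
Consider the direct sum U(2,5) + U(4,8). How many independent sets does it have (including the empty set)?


For a direct sum, |I(M1+M2)| = |I(M1)| * |I(M2)|.
|I(U(2,5))| = sum C(5,k) for k=0..2 = 16.
|I(U(4,8))| = sum C(8,k) for k=0..4 = 163.
Total = 16 * 163 = 2608.

2608


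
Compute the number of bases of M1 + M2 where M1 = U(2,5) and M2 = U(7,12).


Bases of a direct sum M1 + M2: |B| = |B(M1)| * |B(M2)|.
|B(U(2,5))| = C(5,2) = 10.
|B(U(7,12))| = C(12,7) = 792.
Total bases = 10 * 792 = 7920.

7920


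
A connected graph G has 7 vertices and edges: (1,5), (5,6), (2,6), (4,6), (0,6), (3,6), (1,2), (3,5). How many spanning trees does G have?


By Kirchhoff's matrix tree theorem, the number of spanning trees equals
the determinant of any cofactor of the Laplacian matrix L.
G has 7 vertices and 8 edges.
Computing the (6 x 6) cofactor determinant gives 11.

11


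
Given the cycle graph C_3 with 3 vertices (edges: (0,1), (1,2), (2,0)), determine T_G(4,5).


T(C_3; x,y) = x + x^2 + ... + x^(2) + y.
T(4,5) = 4^1 + 4^2 + 5
= 4 + 16 + 5
= 25.

25


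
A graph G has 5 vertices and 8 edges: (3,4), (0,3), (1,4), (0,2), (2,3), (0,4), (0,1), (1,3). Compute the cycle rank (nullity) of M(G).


Cycle rank (nullity) = |E| - r(M) = |E| - (|V| - c).
|E| = 8, |V| = 5, c = 1.
Nullity = 8 - (5 - 1) = 8 - 4 = 4.

4


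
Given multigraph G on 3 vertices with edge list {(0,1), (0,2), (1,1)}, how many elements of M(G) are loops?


In a graphic matroid, a loop is a self-loop edge (u,u) with rank 0.
Examining all 3 edges for self-loops...
Self-loops found: (1,1)
Number of loops = 1.

1


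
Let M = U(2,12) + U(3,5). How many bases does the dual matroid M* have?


(M1+M2)* = M1* + M2*.
M1* = U(10,12), bases: C(12,10) = 66.
M2* = U(2,5), bases: C(5,2) = 10.
|B(M*)| = 66 * 10 = 660.

660


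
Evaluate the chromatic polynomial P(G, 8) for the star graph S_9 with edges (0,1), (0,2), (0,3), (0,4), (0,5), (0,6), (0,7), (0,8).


P(tree, k) = k * (k-1)^(8) for any tree on 9 vertices.
P(8) = 8 * 7^8 = 8 * 5764801 = 46118408.

46118408


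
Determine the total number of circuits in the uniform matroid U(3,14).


In U(3,14), circuits are the (4)-element subsets.
Any set of 4 elements is dependent, and removing any one element gives
an independent set of size 3, so it is a minimal dependent set.
Number of circuits = (14 choose 4) = 1001.

1001


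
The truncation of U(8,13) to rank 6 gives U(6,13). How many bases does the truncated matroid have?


Truncating U(8,13) to rank 6 gives U(6,13).
Bases of U(6,13) are all 6-element subsets of 13 elements.
Number of bases = C(13,6) = 13! / (6! * 7!) = 1716.

1716


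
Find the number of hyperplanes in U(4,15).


Hyperplanes of U(4,15) are flats of rank 3.
In a uniform matroid, these are exactly the (3)-element subsets.
Count = C(15,3) = 15! / (3! * 12!) = 455.

455


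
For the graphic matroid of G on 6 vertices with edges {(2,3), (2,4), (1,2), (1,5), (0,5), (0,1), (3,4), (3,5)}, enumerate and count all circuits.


A circuit in a graphic matroid = edge set of a simple cycle.
G has 6 vertices and 8 edges.
Enumerating all minimal edge subsets forming cycles...
Total circuits found: 6.

6


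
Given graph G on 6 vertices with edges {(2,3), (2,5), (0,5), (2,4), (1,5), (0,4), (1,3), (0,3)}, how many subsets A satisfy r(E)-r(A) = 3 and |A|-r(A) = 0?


R(x,y) = sum over A in 2^E of x^(r(E)-r(A)) * y^(|A|-r(A)).
G has 6 vertices, 8 edges. r(E) = 5.
Enumerate all 2^8 = 256 subsets.
Count subsets with r(E)-r(A)=3 and |A|-r(A)=0: 28.

28


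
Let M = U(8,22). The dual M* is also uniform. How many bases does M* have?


The dual of U(r,n) is U(n-r, n) = U(14,22).
Bases of U(14,22) are all (14)-element subsets.
|B(M*)| = (22 choose 14) = 319770.

319770


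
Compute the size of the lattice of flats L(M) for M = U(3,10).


Flats of U(3,10): every subset of size < 3 is a flat, plus E itself.
Count = (10 choose 0) + (10 choose 1) + (10 choose 2) + 1
     = 1 + 10 + 45 + 1
     = 57.

57


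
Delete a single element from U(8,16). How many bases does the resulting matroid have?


Deleting e from U(8,16) gives U(8,15) since n > r.
Bases of U(8,15) = C(15,8) = 6435.

6435


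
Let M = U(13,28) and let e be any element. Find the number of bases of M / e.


Contracting e from U(13,28) gives U(12,27).
Bases of U(12,27) = (27 choose 12) = 17383860.

17383860


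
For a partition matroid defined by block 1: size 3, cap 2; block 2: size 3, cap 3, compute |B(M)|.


A basis picks exactly ci elements from block i.
Number of bases = product of C(|Si|, ci).
= C(3,2) * C(3,3)
= 3 * 1
= 3.

3


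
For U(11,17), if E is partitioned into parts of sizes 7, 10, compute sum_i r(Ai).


r(Ai) = min(|Ai|, 11) for each part.
Sum = min(7,11) + min(10,11)
    = 7 + 10
    = 17.

17


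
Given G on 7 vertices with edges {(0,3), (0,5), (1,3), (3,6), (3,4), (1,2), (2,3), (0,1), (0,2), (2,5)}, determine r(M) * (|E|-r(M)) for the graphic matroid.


r(M) = |V| - c = 7 - 1 = 6.
nullity = |E| - r(M) = 10 - 6 = 4.
Product = 6 * 4 = 24.

24


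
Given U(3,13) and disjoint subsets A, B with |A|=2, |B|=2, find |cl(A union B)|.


|A union B| = 2 + 2 = 4 (disjoint).
In U(3,13), cl(S) = S if |S| < 3, else cl(S) = E.
Since 4 >= 3, cl(A union B) = E.
|cl(A union B)| = 13.

13


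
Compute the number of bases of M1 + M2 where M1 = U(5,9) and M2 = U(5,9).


Bases of a direct sum M1 + M2: |B| = |B(M1)| * |B(M2)|.
|B(U(5,9))| = C(9,5) = 126.
|B(U(5,9))| = C(9,5) = 126.
Total bases = 126 * 126 = 15876.

15876


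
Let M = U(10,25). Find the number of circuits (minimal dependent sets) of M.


In U(10,25), circuits are the (11)-element subsets.
Any set of 11 elements is dependent, and removing any one element gives
an independent set of size 10, so it is a minimal dependent set.
Number of circuits = C(25,11) = 4457400.

4457400


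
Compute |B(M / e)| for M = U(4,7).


Contracting e from U(4,7) gives U(3,6).
Bases of U(3,6) = C(6,3) = (6 * 5 * 4) / (1 * 2 * 3) = 20.

20


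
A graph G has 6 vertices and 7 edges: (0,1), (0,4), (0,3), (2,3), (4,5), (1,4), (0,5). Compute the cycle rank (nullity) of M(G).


Cycle rank (nullity) = |E| - r(M) = |E| - (|V| - c).
|E| = 7, |V| = 6, c = 1.
Nullity = 7 - (6 - 1) = 7 - 5 = 2.

2


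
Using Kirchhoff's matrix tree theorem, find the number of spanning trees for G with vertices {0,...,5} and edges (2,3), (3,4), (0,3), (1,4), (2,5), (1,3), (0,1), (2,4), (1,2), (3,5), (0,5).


By Kirchhoff's matrix tree theorem, the number of spanning trees equals
the determinant of any cofactor of the Laplacian matrix L.
G has 6 vertices and 11 edges.
Computing the (5 x 5) cofactor determinant gives 209.

209


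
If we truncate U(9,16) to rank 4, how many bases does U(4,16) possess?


Truncating U(9,16) to rank 4 gives U(4,16).
Bases of U(4,16) are all 4-element subsets of 16 elements.
Number of bases = C(16,4) = 16! / (4! * 12!) = 1820.

1820


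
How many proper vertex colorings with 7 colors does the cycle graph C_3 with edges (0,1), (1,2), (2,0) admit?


P(C_3, k) = (k-1)^3 + (-1)^3*(k-1).
P(7) = (6)^3 - 6
= 216 - 6 = 210.

210


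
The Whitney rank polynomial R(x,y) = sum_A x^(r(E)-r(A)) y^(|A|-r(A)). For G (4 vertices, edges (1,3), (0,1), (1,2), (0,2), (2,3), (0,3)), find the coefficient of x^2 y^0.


R(x,y) = sum over A in 2^E of x^(r(E)-r(A)) * y^(|A|-r(A)).
G has 4 vertices, 6 edges. r(E) = 3.
Enumerate all 2^6 = 64 subsets.
Count subsets with r(E)-r(A)=2 and |A|-r(A)=0: 6.

6


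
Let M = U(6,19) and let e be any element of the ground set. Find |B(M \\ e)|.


Deleting e from U(6,19) gives U(6,18) since n > r.
Bases of U(6,18) = C(18,6) = 18564.

18564


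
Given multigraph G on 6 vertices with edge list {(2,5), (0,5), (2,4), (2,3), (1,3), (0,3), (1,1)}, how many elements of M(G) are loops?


In a graphic matroid, a loop is a self-loop edge (u,u) with rank 0.
Examining all 7 edges for self-loops...
Self-loops found: (1,1)
Number of loops = 1.

1


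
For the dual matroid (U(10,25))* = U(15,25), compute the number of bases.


The dual of U(r,n) is U(n-r, n) = U(15,25).
Bases of U(15,25) are all (15)-element subsets.
|B(M*)| = C(25,15) = 25! / (15! * 10!) = 3268760.

3268760


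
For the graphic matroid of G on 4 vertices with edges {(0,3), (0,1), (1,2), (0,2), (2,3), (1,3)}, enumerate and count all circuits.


A circuit in a graphic matroid = edge set of a simple cycle.
G has 4 vertices and 6 edges.
Enumerating all minimal edge subsets forming cycles...
Total circuits found: 7.

7


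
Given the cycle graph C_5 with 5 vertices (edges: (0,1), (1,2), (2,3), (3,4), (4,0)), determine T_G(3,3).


T(C_5; x,y) = x + x^2 + ... + x^(4) + y.
T(3,3) = 3^1 + 3^2 + 3^3 + 3^4 + 3
= 3 + 9 + 27 + 81 + 3
= 123.

123


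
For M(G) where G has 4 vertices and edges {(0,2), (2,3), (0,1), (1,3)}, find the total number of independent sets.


An independent set in a graphic matroid is an acyclic edge subset.
G has 4 vertices and 4 edges.
Enumerate all 2^4 = 16 subsets, checking for acyclicity.
Total independent sets = 15.

15


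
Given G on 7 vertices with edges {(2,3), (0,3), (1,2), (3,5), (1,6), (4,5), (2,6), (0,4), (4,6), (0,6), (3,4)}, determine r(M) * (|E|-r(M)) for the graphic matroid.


r(M) = |V| - c = 7 - 1 = 6.
nullity = |E| - r(M) = 11 - 6 = 5.
Product = 6 * 5 = 30.

30


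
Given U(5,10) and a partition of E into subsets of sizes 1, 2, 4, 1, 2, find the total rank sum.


r(Ai) = min(|Ai|, 5) for each part.
Sum = min(1,5) + min(2,5) + min(4,5) + min(1,5) + min(2,5)
    = 1 + 2 + 4 + 1 + 2
    = 10.

10


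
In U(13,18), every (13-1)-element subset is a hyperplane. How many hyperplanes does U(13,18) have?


Hyperplanes of U(13,18) are flats of rank 12.
In a uniform matroid, these are exactly the (12)-element subsets.
Count = C(18,12) = 18564.

18564


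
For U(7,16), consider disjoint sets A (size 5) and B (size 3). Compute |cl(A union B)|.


|A union B| = 5 + 3 = 8 (disjoint).
In U(7,16), cl(S) = S if |S| < 7, else cl(S) = E.
Since 8 >= 7, cl(A union B) = E.
|cl(A union B)| = 16.

16


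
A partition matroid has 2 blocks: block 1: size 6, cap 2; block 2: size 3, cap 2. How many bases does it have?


A basis picks exactly ci elements from block i.
Number of bases = product of C(|Si|, ci).
= C(6,2) * C(3,2)
= 15 * 3
= 45.

45


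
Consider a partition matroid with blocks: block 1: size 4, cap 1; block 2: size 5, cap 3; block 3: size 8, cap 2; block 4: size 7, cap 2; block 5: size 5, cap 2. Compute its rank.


Rank of a partition matroid = sum of min(|Si|, ci) for each block.
= min(4,1) + min(5,3) + min(8,2) + min(7,2) + min(5,2)
= 1 + 3 + 2 + 2 + 2
= 10.

10


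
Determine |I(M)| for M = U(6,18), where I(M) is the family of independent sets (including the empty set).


Independent sets of U(6,18) are all subsets of size <= 6.
Count = C(18,0) + C(18,1) + C(18,2) + C(18,3) + C(18,4) + C(18,5) + C(18,6)
     = 1 + 18 + 153 + 816 + 3060 + 8568 + 18564
     = 31180.

31180


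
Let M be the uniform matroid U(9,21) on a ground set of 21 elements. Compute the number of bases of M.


Bases of U(9,21) are all 9-element subsets of the 21-element ground set.
Number of bases = C(21,9).
C(21,9) = 21! / (9! * 12!) = 293930.

293930


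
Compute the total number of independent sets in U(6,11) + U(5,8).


For a direct sum, |I(M1+M2)| = |I(M1)| * |I(M2)|.
|I(U(6,11))| = sum C(11,k) for k=0..6 = 1486.
|I(U(5,8))| = sum C(8,k) for k=0..5 = 219.
Total = 1486 * 219 = 325434.

325434


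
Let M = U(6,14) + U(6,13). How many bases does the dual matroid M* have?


(M1+M2)* = M1* + M2*.
M1* = U(8,14), bases: C(14,8) = 3003.
M2* = U(7,13), bases: C(13,7) = 1716.
|B(M*)| = 3003 * 1716 = 5153148.

5153148


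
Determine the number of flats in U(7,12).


Flats of U(7,12): every subset of size < 7 is a flat, plus E itself.
Count = (12 choose 0) + (12 choose 1) + (12 choose 2) + (12 choose 3) + (12 choose 4) + (12 choose 5) + (12 choose 6) + 1
     = 1 + 12 + 66 + 220 + 495 + 792 + 924 + 1
     = 2511.

2511


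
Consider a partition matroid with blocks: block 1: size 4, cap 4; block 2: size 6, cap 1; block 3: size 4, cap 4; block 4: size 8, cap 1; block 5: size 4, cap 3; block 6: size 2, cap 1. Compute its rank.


Rank of a partition matroid = sum of min(|Si|, ci) for each block.
= min(4,4) + min(6,1) + min(4,4) + min(8,1) + min(4,3) + min(2,1)
= 4 + 1 + 4 + 1 + 3 + 1
= 14.

14


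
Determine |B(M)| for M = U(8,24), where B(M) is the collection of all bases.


Bases of U(8,24) are all 8-element subsets of the 24-element ground set.
Number of bases = C(24,8).
C(24,8) = 24! / (8! * 16!) = 735471.

735471


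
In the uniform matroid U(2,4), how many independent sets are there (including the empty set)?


Independent sets of U(2,4) are all subsets of size <= 2.
Count = (4 choose 0) + (4 choose 1) + (4 choose 2)
     = 1 + 4 + 6
     = 11.

11


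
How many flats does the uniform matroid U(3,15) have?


Flats of U(3,15): every subset of size < 3 is a flat, plus E itself.
Count = (15 choose 0) + (15 choose 1) + (15 choose 2) + 1
     = 1 + 15 + 105 + 1
     = 122.

122


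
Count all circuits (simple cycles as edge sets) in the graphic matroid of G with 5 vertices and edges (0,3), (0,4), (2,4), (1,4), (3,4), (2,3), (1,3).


A circuit in a graphic matroid = edge set of a simple cycle.
G has 5 vertices and 7 edges.
Enumerating all minimal edge subsets forming cycles...
Total circuits found: 6.

6


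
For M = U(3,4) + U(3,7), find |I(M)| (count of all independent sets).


For a direct sum, |I(M1+M2)| = |I(M1)| * |I(M2)|.
|I(U(3,4))| = sum C(4,k) for k=0..3 = 15.
|I(U(3,7))| = sum C(7,k) for k=0..3 = 64.
Total = 15 * 64 = 960.

960


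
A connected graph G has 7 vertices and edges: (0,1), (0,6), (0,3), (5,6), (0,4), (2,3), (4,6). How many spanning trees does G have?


By Kirchhoff's matrix tree theorem, the number of spanning trees equals
the determinant of any cofactor of the Laplacian matrix L.
G has 7 vertices and 7 edges.
Computing the (6 x 6) cofactor determinant gives 3.

3


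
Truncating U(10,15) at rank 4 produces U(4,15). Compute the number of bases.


Truncating U(10,15) to rank 4 gives U(4,15).
Bases of U(4,15) are all 4-element subsets of 15 elements.
Number of bases = C(15,4) = (15 * 14 * 13 * 12) / (1 * 2 * 3 * 4) = 1365.

1365


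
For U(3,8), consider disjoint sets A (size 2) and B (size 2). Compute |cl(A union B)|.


|A union B| = 2 + 2 = 4 (disjoint).
In U(3,8), cl(S) = S if |S| < 3, else cl(S) = E.
Since 4 >= 3, cl(A union B) = E.
|cl(A union B)| = 8.

8


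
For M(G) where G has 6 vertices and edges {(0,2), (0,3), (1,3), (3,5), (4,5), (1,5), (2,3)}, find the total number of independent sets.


An independent set in a graphic matroid is an acyclic edge subset.
G has 6 vertices and 7 edges.
Enumerate all 2^7 = 128 subsets, checking for acyclicity.
Total independent sets = 98.

98


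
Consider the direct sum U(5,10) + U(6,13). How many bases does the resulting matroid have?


Bases of a direct sum M1 + M2: |B| = |B(M1)| * |B(M2)|.
|B(U(5,10))| = C(10,5) = 252.
|B(U(6,13))| = C(13,6) = 1716.
Total bases = 252 * 1716 = 432432.

432432


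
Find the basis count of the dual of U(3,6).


The dual of U(r,n) is U(n-r, n) = U(3,6).
Bases of U(3,6) are all (3)-element subsets.
|B(M*)| = C(6,3) = (6 * 5 * 4) / (1 * 2 * 3) = 20.

20


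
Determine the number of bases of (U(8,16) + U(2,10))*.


(M1+M2)* = M1* + M2*.
M1* = U(8,16), bases: C(16,8) = 12870.
M2* = U(8,10), bases: C(10,8) = 45.
|B(M*)| = 12870 * 45 = 579150.

579150


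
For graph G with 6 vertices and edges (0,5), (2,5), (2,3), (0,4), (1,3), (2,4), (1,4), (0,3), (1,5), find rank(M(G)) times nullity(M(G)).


r(M) = |V| - c = 6 - 1 = 5.
nullity = |E| - r(M) = 9 - 5 = 4.
Product = 5 * 4 = 20.

20


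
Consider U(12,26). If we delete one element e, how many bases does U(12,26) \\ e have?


Deleting e from U(12,26) gives U(12,25) since n > r.
Bases of U(12,25) = C(25,12) = 25! / (12! * 13!) = 5200300.

5200300


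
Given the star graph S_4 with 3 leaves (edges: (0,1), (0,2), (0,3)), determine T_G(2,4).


A star on 4 vertices is a tree with 3 edges.
T(x,y) = x^(3) for any tree.
T(2,4) = 2^3 = 8.

8


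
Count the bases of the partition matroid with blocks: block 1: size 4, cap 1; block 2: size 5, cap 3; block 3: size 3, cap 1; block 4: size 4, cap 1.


A basis picks exactly ci elements from block i.
Number of bases = product of C(|Si|, ci).
= C(4,1) * C(5,3) * C(3,1) * C(4,1)
= 4 * 10 * 3 * 4
= 480.

480


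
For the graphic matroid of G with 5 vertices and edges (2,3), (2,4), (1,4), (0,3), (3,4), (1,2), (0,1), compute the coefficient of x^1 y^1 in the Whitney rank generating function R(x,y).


R(x,y) = sum over A in 2^E of x^(r(E)-r(A)) * y^(|A|-r(A)).
G has 5 vertices, 7 edges. r(E) = 4.
Enumerate all 2^7 = 128 subsets.
Count subsets with r(E)-r(A)=1 and |A|-r(A)=1: 11.

11


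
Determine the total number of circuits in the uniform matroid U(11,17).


In U(11,17), circuits are the (12)-element subsets.
Any set of 12 elements is dependent, and removing any one element gives
an independent set of size 11, so it is a minimal dependent set.
Number of circuits = (17 choose 12) = 6188.

6188


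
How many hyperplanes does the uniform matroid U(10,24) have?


Hyperplanes of U(10,24) are flats of rank 9.
In a uniform matroid, these are exactly the (9)-element subsets.
Count = C(24,9) = 24! / (9! * 15!) = 1307504.

1307504


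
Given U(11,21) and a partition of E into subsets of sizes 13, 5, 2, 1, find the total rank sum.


r(Ai) = min(|Ai|, 11) for each part.
Sum = min(13,11) + min(5,11) + min(2,11) + min(1,11)
    = 11 + 5 + 2 + 1
    = 19.

19


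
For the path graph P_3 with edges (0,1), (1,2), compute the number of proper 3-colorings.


P(P_3, k) = k * (k-1)^(2).
P(3) = 3 * 2^2 = 3 * 4 = 12.

12


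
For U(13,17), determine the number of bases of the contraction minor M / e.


Contracting e from U(13,17) gives U(12,16).
Bases of U(12,16) = (16 choose 12) = 1820.

1820


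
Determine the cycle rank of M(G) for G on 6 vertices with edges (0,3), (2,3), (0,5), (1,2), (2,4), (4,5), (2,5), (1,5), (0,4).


Cycle rank (nullity) = |E| - r(M) = |E| - (|V| - c).
|E| = 9, |V| = 6, c = 1.
Nullity = 9 - (6 - 1) = 9 - 5 = 4.

4


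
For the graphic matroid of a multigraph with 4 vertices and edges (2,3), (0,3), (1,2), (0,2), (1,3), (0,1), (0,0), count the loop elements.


In a graphic matroid, a loop is a self-loop edge (u,u) with rank 0.
Examining all 7 edges for self-loops...
Self-loops found: (0,0)
Number of loops = 1.

1


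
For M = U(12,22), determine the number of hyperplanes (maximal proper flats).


Hyperplanes of U(12,22) are flats of rank 11.
In a uniform matroid, these are exactly the (11)-element subsets.
Count = C(22,11) = 22! / (11! * 11!) = 705432.

705432


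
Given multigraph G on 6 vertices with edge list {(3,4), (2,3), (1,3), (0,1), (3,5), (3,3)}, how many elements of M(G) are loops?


In a graphic matroid, a loop is a self-loop edge (u,u) with rank 0.
Examining all 6 edges for self-loops...
Self-loops found: (3,3)
Number of loops = 1.

1


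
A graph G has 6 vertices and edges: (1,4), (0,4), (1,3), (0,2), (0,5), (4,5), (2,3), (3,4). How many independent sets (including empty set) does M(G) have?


An independent set in a graphic matroid is an acyclic edge subset.
G has 6 vertices and 8 edges.
Enumerate all 2^8 = 256 subsets, checking for acyclicity.
Total independent sets = 180.

180


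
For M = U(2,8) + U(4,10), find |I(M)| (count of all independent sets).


For a direct sum, |I(M1+M2)| = |I(M1)| * |I(M2)|.
|I(U(2,8))| = sum C(8,k) for k=0..2 = 37.
|I(U(4,10))| = sum C(10,k) for k=0..4 = 386.
Total = 37 * 386 = 14282.

14282


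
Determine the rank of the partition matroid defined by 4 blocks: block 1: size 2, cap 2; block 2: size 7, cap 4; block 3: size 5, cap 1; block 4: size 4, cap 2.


Rank of a partition matroid = sum of min(|Si|, ci) for each block.
= min(2,2) + min(7,4) + min(5,1) + min(4,2)
= 2 + 4 + 1 + 2
= 9.

9


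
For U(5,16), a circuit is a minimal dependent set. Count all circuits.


In U(5,16), circuits are the (6)-element subsets.
Any set of 6 elements is dependent, and removing any one element gives
an independent set of size 5, so it is a minimal dependent set.
Number of circuits = C(16,6) = 16! / (6! * 10!) = 8008.

8008


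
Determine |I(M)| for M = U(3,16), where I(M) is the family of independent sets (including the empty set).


Independent sets of U(3,16) are all subsets of size <= 3.
Count = C(16,0) + C(16,1) + C(16,2) + C(16,3)
     = 1 + 16 + 120 + 560
     = 697.

697


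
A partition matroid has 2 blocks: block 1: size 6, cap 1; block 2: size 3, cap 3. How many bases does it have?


A basis picks exactly ci elements from block i.
Number of bases = product of C(|Si|, ci).
= C(6,1) * C(3,3)
= 6 * 1
= 6.

6


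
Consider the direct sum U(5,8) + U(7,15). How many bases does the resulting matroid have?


Bases of a direct sum M1 + M2: |B| = |B(M1)| * |B(M2)|.
|B(U(5,8))| = C(8,5) = 56.
|B(U(7,15))| = C(15,7) = 6435.
Total bases = 56 * 6435 = 360360.

360360


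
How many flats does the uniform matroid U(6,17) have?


Flats of U(6,17): every subset of size < 6 is a flat, plus E itself.
Count = C(17,0) + C(17,1) + C(17,2) + C(17,3) + C(17,4) + C(17,5) + 1
     = 1 + 17 + 136 + 680 + 2380 + 6188 + 1
     = 9403.

9403


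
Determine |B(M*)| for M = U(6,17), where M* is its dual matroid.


The dual of U(r,n) is U(n-r, n) = U(11,17).
Bases of U(11,17) are all (11)-element subsets.
|B(M*)| = (17 choose 11) = 12376.

12376


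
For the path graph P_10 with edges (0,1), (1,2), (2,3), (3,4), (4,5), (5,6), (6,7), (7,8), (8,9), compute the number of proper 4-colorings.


P(P_10, k) = k * (k-1)^(9).
P(4) = 4 * 3^9 = 4 * 19683 = 78732.

78732


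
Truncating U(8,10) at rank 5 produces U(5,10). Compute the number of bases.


Truncating U(8,10) to rank 5 gives U(5,10).
Bases of U(5,10) are all 5-element subsets of 10 elements.
Number of bases = C(10,5) = 252.

252


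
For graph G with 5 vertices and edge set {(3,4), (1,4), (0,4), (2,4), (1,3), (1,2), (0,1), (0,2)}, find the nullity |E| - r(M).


Cycle rank (nullity) = |E| - r(M) = |E| - (|V| - c).
|E| = 8, |V| = 5, c = 1.
Nullity = 8 - (5 - 1) = 8 - 4 = 4.

4


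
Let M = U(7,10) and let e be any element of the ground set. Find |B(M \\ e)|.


Deleting e from U(7,10) gives U(7,9) since n > r.
Bases of U(7,9) = C(9,7) = 36.

36


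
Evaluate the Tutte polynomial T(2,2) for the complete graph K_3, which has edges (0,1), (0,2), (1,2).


T(K_3; x,y) = x^2 + x + y.
T(2,2) = 4 + 2 + 2 = 8.

8


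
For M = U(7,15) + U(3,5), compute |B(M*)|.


(M1+M2)* = M1* + M2*.
M1* = U(8,15), bases: C(15,8) = 6435.
M2* = U(2,5), bases: C(5,2) = 10.
|B(M*)| = 6435 * 10 = 64350.

64350


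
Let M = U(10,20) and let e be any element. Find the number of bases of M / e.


Contracting e from U(10,20) gives U(9,19).
Bases of U(9,19) = C(19,9) = 19! / (9! * 10!) = 92378.

92378


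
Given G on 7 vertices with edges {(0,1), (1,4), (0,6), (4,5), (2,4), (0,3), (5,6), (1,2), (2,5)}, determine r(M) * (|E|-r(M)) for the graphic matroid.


r(M) = |V| - c = 7 - 1 = 6.
nullity = |E| - r(M) = 9 - 6 = 3.
Product = 6 * 3 = 18.

18


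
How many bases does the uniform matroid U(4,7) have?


Bases of U(4,7) are all 4-element subsets of the 7-element ground set.
Number of bases = C(7,4).
(7 choose 4) = 35.

35


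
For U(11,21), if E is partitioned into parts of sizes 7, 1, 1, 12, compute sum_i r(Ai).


r(Ai) = min(|Ai|, 11) for each part.
Sum = min(7,11) + min(1,11) + min(1,11) + min(12,11)
    = 7 + 1 + 1 + 11
    = 20.

20


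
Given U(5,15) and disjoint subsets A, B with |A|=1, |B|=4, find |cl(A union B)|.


|A union B| = 1 + 4 = 5 (disjoint).
In U(5,15), cl(S) = S if |S| < 5, else cl(S) = E.
Since 5 >= 5, cl(A union B) = E.
|cl(A union B)| = 15.

15


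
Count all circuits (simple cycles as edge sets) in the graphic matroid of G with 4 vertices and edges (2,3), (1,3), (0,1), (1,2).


A circuit in a graphic matroid = edge set of a simple cycle.
G has 4 vertices and 4 edges.
Enumerating all minimal edge subsets forming cycles...
Total circuits found: 1.

1


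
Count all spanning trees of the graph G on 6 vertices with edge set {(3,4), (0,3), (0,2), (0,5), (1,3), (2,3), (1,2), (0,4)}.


By Kirchhoff's matrix tree theorem, the number of spanning trees equals
the determinant of any cofactor of the Laplacian matrix L.
G has 6 vertices and 8 edges.
Computing the (5 x 5) cofactor determinant gives 21.

21


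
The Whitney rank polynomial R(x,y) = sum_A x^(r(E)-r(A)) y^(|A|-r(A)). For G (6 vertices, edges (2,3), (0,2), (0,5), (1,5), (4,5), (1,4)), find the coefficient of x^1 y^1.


R(x,y) = sum over A in 2^E of x^(r(E)-r(A)) * y^(|A|-r(A)).
G has 6 vertices, 6 edges. r(E) = 5.
Enumerate all 2^6 = 64 subsets.
Count subsets with r(E)-r(A)=1 and |A|-r(A)=1: 3.

3


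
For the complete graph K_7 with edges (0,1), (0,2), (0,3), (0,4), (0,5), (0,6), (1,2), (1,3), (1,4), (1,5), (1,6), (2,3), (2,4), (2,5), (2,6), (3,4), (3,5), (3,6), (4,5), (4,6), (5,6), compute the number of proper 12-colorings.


P(K_7, k) = k(k-1)(k-2)...(k-6).
P(12) = (12) * (11) * (10) * (9) * (8) * (7) * (6) = 3991680.

3991680


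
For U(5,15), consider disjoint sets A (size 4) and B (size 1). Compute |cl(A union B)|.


|A union B| = 4 + 1 = 5 (disjoint).
In U(5,15), cl(S) = S if |S| < 5, else cl(S) = E.
Since 5 >= 5, cl(A union B) = E.
|cl(A union B)| = 15.

15


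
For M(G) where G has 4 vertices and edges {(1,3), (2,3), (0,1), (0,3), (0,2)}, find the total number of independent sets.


An independent set in a graphic matroid is an acyclic edge subset.
G has 4 vertices and 5 edges.
Enumerate all 2^5 = 32 subsets, checking for acyclicity.
Total independent sets = 24.

24


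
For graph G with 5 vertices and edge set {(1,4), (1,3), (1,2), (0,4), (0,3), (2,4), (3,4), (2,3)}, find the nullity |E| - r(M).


Cycle rank (nullity) = |E| - r(M) = |E| - (|V| - c).
|E| = 8, |V| = 5, c = 1.
Nullity = 8 - (5 - 1) = 8 - 4 = 4.

4


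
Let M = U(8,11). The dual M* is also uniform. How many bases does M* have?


The dual of U(r,n) is U(n-r, n) = U(3,11).
Bases of U(3,11) are all (3)-element subsets.
|B(M*)| = C(11,3) = 11! / (3! * 8!) = 165.

165


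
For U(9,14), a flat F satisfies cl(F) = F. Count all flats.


Flats of U(9,14): every subset of size < 9 is a flat, plus E itself.
Count = C(14,0) + C(14,1) + C(14,2) + C(14,3) + C(14,4) + C(14,5) + C(14,6) + C(14,7) + C(14,8) + 1
     = 1 + 14 + 91 + 364 + 1001 + 2002 + 3003 + 3432 + 3003 + 1
     = 12912.

12912


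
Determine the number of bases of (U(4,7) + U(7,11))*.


(M1+M2)* = M1* + M2*.
M1* = U(3,7), bases: C(7,3) = 35.
M2* = U(4,11), bases: C(11,4) = 330.
|B(M*)| = 35 * 330 = 11550.

11550


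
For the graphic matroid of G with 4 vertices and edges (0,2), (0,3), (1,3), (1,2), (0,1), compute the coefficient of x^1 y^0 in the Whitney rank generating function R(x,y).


R(x,y) = sum over A in 2^E of x^(r(E)-r(A)) * y^(|A|-r(A)).
G has 4 vertices, 5 edges. r(E) = 3.
Enumerate all 2^5 = 32 subsets.
Count subsets with r(E)-r(A)=1 and |A|-r(A)=0: 10.

10


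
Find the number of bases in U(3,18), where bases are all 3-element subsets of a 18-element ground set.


Bases of U(3,18) are all 3-element subsets of the 18-element ground set.
Number of bases = C(18,3).
(18 choose 3) = 816.

816


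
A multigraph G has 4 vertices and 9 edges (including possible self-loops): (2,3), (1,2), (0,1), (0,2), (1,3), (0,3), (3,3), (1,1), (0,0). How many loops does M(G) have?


In a graphic matroid, a loop is a self-loop edge (u,u) with rank 0.
Examining all 9 edges for self-loops...
Self-loops found: (3,3), (1,1), (0,0)
Number of loops = 3.

3


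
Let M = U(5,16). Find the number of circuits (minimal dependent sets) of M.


In U(5,16), circuits are the (6)-element subsets.
Any set of 6 elements is dependent, and removing any one element gives
an independent set of size 5, so it is a minimal dependent set.
Number of circuits = C(16,6) = 8008.

8008


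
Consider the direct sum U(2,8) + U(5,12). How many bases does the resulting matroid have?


Bases of a direct sum M1 + M2: |B| = |B(M1)| * |B(M2)|.
|B(U(2,8))| = C(8,2) = 28.
|B(U(5,12))| = C(12,5) = 792.
Total bases = 28 * 792 = 22176.

22176


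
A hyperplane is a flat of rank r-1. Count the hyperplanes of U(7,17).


Hyperplanes of U(7,17) are flats of rank 6.
In a uniform matroid, these are exactly the (6)-element subsets.
Count = C(17,6) = 12376.

12376


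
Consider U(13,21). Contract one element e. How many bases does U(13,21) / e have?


Contracting e from U(13,21) gives U(12,20).
Bases of U(12,20) = C(20,12) = 20! / (12! * 8!) = 125970.

125970


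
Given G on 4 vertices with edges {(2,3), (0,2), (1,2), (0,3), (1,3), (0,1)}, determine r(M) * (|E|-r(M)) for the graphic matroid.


r(M) = |V| - c = 4 - 1 = 3.
nullity = |E| - r(M) = 6 - 3 = 3.
Product = 3 * 3 = 9.

9


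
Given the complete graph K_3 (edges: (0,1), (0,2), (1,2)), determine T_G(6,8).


T(K_3; x,y) = x^2 + x + y.
T(6,8) = 36 + 6 + 8 = 50.

50


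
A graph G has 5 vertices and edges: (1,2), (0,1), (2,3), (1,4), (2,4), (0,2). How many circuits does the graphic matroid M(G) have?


A circuit in a graphic matroid = edge set of a simple cycle.
G has 5 vertices and 6 edges.
Enumerating all minimal edge subsets forming cycles...
Total circuits found: 3.

3


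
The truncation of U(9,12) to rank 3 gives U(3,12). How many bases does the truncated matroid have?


Truncating U(9,12) to rank 3 gives U(3,12).
Bases of U(3,12) are all 3-element subsets of 12 elements.
Number of bases = C(12,3) = 12! / (3! * 9!) = 220.

220


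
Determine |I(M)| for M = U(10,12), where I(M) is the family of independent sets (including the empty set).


Independent sets of U(10,12) are all subsets of size <= 10.
Count = C(12,0) + C(12,1) + C(12,2) + C(12,3) + C(12,4) + C(12,5) + C(12,6) + C(12,7) + C(12,8) + C(12,9) + C(12,10)
     = 1 + 12 + 66 + 220 + 495 + 792 + 924 + 792 + 495 + 220 + 66
     = 4083.

4083


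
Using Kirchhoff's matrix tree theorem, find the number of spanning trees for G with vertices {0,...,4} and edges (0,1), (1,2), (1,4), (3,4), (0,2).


By Kirchhoff's matrix tree theorem, the number of spanning trees equals
the determinant of any cofactor of the Laplacian matrix L.
G has 5 vertices and 5 edges.
Computing the (4 x 4) cofactor determinant gives 3.

3


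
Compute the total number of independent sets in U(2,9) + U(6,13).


For a direct sum, |I(M1+M2)| = |I(M1)| * |I(M2)|.
|I(U(2,9))| = sum C(9,k) for k=0..2 = 46.
|I(U(6,13))| = sum C(13,k) for k=0..6 = 4096.
Total = 46 * 4096 = 188416.

188416


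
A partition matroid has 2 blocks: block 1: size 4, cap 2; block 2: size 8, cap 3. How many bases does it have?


A basis picks exactly ci elements from block i.
Number of bases = product of C(|Si|, ci).
= C(4,2) * C(8,3)
= 6 * 56
= 336.

336


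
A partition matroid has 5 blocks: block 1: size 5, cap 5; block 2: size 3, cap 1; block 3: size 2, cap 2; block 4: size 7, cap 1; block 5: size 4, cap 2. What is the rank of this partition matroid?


Rank of a partition matroid = sum of min(|Si|, ci) for each block.
= min(5,5) + min(3,1) + min(2,2) + min(7,1) + min(4,2)
= 5 + 1 + 2 + 1 + 2
= 11.

11


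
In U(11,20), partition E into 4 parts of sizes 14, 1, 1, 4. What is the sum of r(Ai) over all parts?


r(Ai) = min(|Ai|, 11) for each part.
Sum = min(14,11) + min(1,11) + min(1,11) + min(4,11)
    = 11 + 1 + 1 + 4
    = 17.

17
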